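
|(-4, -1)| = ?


|u| = sqrt((-4)^2 + (-1)^2) = sqrt(17) = 4.1231

4.1231


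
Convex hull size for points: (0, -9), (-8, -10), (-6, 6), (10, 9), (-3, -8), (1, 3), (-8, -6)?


Convex hull vertices (CCW): (-8, -10), (0, -9), (10, 9), (-6, 6), (-8, -6)
Count = 5

5


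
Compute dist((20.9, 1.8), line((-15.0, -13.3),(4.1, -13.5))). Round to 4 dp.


|cross product| = 295.59
|line direction| = sqrt(364.85) = 19.101
Distance = 295.59/sqrt(364.85) = 15.4751

15.4751


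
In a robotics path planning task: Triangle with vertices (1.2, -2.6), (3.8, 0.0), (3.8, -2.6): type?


Side lengths squared: AB^2=13.52, BC^2=6.76, CA^2=6.76
Sorted: [6.76, 6.76, 13.52]
By sides: Isosceles, By angles: Right

Isosceles, Right


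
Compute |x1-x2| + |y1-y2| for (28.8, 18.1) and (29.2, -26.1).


|28.8-29.2| + |18.1-(-26.1)| = 0.4 + 44.2 = 44.6

44.6


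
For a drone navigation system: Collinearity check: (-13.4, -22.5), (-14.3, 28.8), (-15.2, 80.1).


Cross product: ((-14.3)-(-13.4))*(80.1-(-22.5)) - (28.8-(-22.5))*((-15.2)-(-13.4))
= 0

Yes, collinear


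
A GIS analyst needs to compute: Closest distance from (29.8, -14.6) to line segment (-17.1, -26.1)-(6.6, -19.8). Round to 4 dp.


Project P onto AB: t = 1 (clamped to [0,1])
Closest point on segment: (6.6, -19.8)
Distance: 23.7756

23.7756


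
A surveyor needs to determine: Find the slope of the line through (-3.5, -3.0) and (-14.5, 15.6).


slope = (y2-y1)/(x2-x1) = (15.6-(-3))/((-14.5)-(-3.5)) = 18.6/(-11) = -1.6909

-1.6909


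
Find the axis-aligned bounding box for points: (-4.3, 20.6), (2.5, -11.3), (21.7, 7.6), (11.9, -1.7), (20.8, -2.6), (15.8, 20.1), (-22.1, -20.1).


x range: [-22.1, 21.7]
y range: [-20.1, 20.6]
Bounding box: (-22.1,-20.1) to (21.7,20.6)

(-22.1,-20.1) to (21.7,20.6)


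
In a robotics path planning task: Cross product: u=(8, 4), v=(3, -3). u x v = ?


u x v = u_x*v_y - u_y*v_x = 8*(-3) - 4*3
= (-24) - 12 = -36

-36


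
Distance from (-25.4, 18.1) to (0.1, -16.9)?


dx=25.5, dy=-35
d^2 = 25.5^2 + (-35)^2 = 1875.25
d = sqrt(1875.25) = 43.3042

43.3042


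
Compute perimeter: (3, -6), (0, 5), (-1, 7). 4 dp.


Sides: (3, -6)->(0, 5): sqrt(130) = 11.401754, (0, 5)->(-1, 7): sqrt(5) = 2.236068, (-1, 7)->(3, -6): sqrt(185) = 13.601471
Sum = 27.239293
Perimeter = 27.2393

27.2393


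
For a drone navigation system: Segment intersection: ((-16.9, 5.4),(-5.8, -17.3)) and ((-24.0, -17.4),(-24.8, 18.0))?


Cross products: d1=-269.58, d2=-644.36, d3=-414.25, d4=-39.47
d1*d2 < 0 and d3*d4 < 0? no

No, they don't intersect


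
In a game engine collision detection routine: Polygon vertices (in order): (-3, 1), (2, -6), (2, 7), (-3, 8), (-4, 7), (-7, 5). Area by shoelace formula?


Shoelace sum: ((-3)*(-6) - 2*1) + (2*7 - 2*(-6)) + (2*8 - (-3)*7) + ((-3)*7 - (-4)*8) + ((-4)*5 - (-7)*7) + ((-7)*1 - (-3)*5)
= 127
Area = |127|/2 = 63.5

63.5


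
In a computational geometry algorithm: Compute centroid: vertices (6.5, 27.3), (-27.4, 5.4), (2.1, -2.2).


Centroid = ((x_A+x_B+x_C)/3, (y_A+y_B+y_C)/3)
= ((6.5+(-27.4)+2.1)/3, (27.3+5.4+(-2.2))/3)
= (-6.2667, 10.1667)

(-6.2667, 10.1667)


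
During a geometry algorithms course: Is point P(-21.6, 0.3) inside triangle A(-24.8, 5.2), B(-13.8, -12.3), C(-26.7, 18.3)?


Cross products: AB x AP = 2.1, BC x BP = 76.14, CA x CP = 32.61
All same sign? yes

Yes, inside


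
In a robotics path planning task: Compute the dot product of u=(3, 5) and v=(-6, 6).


u . v = u_x*v_x + u_y*v_y = 3*(-6) + 5*6
= (-18) + 30 = 12

12


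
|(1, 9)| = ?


|u| = sqrt(1^2 + 9^2) = sqrt(82) = 9.0554

9.0554


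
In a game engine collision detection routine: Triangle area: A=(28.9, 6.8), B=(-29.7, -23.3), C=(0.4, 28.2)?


Area = |x_A(y_B-y_C) + x_B(y_C-y_A) + x_C(y_A-y_B)|/2
= |(-1488.35) + (-635.58) + 12.04|/2
= 2111.89/2 = 1055.945

1055.945


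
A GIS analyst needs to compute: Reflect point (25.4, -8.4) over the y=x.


Reflection over y=x: (x,y) -> (y,x)
(25.4, -8.4) -> (-8.4, 25.4)

(-8.4, 25.4)


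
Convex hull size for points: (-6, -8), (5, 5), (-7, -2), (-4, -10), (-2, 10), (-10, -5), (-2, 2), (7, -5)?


Convex hull vertices (CCW): (-10, -5), (-4, -10), (7, -5), (5, 5), (-2, 10)
Count = 5

5


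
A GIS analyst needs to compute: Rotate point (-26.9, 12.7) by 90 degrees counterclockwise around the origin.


90° CCW: (x,y) -> (-y, x)
(-26.9,12.7) -> (-12.7, -26.9)

(-12.7, -26.9)


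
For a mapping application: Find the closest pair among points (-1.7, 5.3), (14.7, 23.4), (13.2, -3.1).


d(P0,P1) = 24.4248, d(P0,P2) = 17.1047, d(P1,P2) = 26.5424
Closest: P0 and P2

Closest pair: (-1.7, 5.3) and (13.2, -3.1), distance = 17.1047


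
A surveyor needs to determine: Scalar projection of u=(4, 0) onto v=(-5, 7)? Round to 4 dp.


u.v = -20, |v| = sqrt(74) = 8.6023
Scalar projection = u.v / |v| = -20 / sqrt(74) = -2.325

-2.325


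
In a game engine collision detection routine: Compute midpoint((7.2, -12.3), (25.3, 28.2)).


M = ((7.2+25.3)/2, ((-12.3)+28.2)/2)
= (16.25, 7.95)

(16.25, 7.95)


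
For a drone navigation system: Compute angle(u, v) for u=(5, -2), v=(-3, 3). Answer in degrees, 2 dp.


u.v = -21, |u| = sqrt(29) = 5.3852, |v| = sqrt(18) = 4.2426
cos(theta) = u.v/(|u||v|) = -21/sqrt(522) = -0.919145
theta = acos(-0.919145) = 156.8 degrees

156.8 degrees


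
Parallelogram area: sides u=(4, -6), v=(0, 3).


|u x v| = |4*3 - (-6)*0|
= |12 - 0| = 12

12


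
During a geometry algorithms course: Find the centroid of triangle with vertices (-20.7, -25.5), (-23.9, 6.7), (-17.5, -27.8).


Centroid = ((x_A+x_B+x_C)/3, (y_A+y_B+y_C)/3)
= (((-20.7)+(-23.9)+(-17.5))/3, ((-25.5)+6.7+(-27.8))/3)
= (-20.7, -15.5333)

(-20.7, -15.5333)


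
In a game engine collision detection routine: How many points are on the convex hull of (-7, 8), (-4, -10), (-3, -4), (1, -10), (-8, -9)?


Convex hull vertices (CCW): (-8, -9), (-4, -10), (1, -10), (-7, 8)
Count = 4

4


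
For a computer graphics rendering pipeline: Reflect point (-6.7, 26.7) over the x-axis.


Reflection over x-axis: (x,y) -> (x,-y)
(-6.7, 26.7) -> (-6.7, -26.7)

(-6.7, -26.7)


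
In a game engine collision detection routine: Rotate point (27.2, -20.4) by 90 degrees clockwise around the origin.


90° CW: (x,y) -> (y, -x)
(27.2,-20.4) -> (-20.4, -27.2)

(-20.4, -27.2)


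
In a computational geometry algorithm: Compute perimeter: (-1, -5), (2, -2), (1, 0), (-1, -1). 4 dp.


Sides: (-1, -5)->(2, -2): sqrt(18) = 4.242641, (2, -2)->(1, 0): sqrt(5) = 2.236068, (1, 0)->(-1, -1): sqrt(5) = 2.236068, (-1, -1)->(-1, -5): sqrt(16) = 4
Sum = 12.714777
Perimeter = 12.7148

12.7148


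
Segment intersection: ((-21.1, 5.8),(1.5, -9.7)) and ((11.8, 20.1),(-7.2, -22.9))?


Cross products: d1=-1143, d2=123.3, d3=833.13, d4=-433.17
d1*d2 < 0 and d3*d4 < 0? yes

Yes, they intersect


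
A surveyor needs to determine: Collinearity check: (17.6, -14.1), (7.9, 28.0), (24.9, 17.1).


Cross product: (7.9-17.6)*(17.1-(-14.1)) - (28-(-14.1))*(24.9-17.6)
= -609.97

No, not collinear


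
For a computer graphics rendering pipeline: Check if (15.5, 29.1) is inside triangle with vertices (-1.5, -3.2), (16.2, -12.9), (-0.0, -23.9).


Cross products: AB x AP = 736.61, BC x BP = -688.1, CA x CP = -400.35
All same sign? no

No, outside


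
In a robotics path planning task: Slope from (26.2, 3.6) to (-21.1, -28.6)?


slope = (y2-y1)/(x2-x1) = ((-28.6)-3.6)/((-21.1)-26.2) = (-32.2)/(-47.3) = 0.6808

0.6808


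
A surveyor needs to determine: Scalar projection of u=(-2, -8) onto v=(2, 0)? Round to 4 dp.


u.v = -4, |v| = sqrt(4) = 2
Scalar projection = u.v / |v| = -4 / sqrt(4) = -2

-2


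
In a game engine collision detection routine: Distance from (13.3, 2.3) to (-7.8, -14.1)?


dx=-21.1, dy=-16.4
d^2 = (-21.1)^2 + (-16.4)^2 = 714.17
d = sqrt(714.17) = 26.724

26.724


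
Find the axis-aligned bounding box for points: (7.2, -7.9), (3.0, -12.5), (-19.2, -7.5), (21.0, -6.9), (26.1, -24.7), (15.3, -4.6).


x range: [-19.2, 26.1]
y range: [-24.7, -4.6]
Bounding box: (-19.2,-24.7) to (26.1,-4.6)

(-19.2,-24.7) to (26.1,-4.6)


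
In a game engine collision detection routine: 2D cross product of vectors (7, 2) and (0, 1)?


u x v = u_x*v_y - u_y*v_x = 7*1 - 2*0
= 7 - 0 = 7

7


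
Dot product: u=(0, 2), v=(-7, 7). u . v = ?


u . v = u_x*v_x + u_y*v_y = 0*(-7) + 2*7
= 0 + 14 = 14

14


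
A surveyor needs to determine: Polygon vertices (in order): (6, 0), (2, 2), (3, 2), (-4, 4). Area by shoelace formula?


Shoelace sum: (6*2 - 2*0) + (2*2 - 3*2) + (3*4 - (-4)*2) + ((-4)*0 - 6*4)
= 6
Area = |6|/2 = 3

3


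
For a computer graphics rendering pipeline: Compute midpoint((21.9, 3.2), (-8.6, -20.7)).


M = ((21.9+(-8.6))/2, (3.2+(-20.7))/2)
= (6.65, -8.75)

(6.65, -8.75)


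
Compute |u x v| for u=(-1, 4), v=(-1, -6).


|u x v| = |(-1)*(-6) - 4*(-1)|
= |6 - (-4)| = 10

10


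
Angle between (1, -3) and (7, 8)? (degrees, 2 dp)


u.v = -17, |u| = sqrt(10) = 3.1623, |v| = sqrt(113) = 10.6301
cos(theta) = u.v/(|u||v|) = -17/sqrt(1130) = -0.505719
theta = acos(-0.505719) = 120.38 degrees

120.38 degrees


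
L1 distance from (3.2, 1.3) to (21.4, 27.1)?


|3.2-21.4| + |1.3-27.1| = 18.2 + 25.8 = 44

44


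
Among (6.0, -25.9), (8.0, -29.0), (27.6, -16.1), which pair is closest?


d(P0,P1) = 3.6892, d(P0,P2) = 23.7192, d(P1,P2) = 23.4642
Closest: P0 and P1

Closest pair: (6.0, -25.9) and (8.0, -29.0), distance = 3.6892


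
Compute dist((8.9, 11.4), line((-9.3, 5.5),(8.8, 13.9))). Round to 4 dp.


|cross product| = 46.09
|line direction| = sqrt(398.17) = 19.9542
Distance = 46.09/sqrt(398.17) = 2.3098

2.3098


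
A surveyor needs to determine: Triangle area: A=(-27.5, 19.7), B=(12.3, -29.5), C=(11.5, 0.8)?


Area = |x_A(y_B-y_C) + x_B(y_C-y_A) + x_C(y_A-y_B)|/2
= |833.25 + (-232.47) + 565.8|/2
= 1166.58/2 = 583.29

583.29


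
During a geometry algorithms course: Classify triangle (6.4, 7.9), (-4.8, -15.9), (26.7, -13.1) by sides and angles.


Side lengths squared: AB^2=691.88, BC^2=1000.09, CA^2=853.09
Sorted: [691.88, 853.09, 1000.09]
By sides: Scalene, By angles: Acute

Scalene, Acute


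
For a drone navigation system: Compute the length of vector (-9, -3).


|u| = sqrt((-9)^2 + (-3)^2) = sqrt(90) = 9.4868

9.4868


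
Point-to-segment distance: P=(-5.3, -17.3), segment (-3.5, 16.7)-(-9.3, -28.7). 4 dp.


Project P onto AB: t = 0.7419 (clamped to [0,1])
Closest point on segment: (-7.8028, -16.9803)
Distance: 2.5231

2.5231


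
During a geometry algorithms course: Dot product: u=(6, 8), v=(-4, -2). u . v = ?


u . v = u_x*v_x + u_y*v_y = 6*(-4) + 8*(-2)
= (-24) + (-16) = -40

-40


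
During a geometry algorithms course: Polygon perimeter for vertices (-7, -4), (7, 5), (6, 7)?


Sides: (-7, -4)->(7, 5): sqrt(277) = 16.643317, (7, 5)->(6, 7): sqrt(5) = 2.236068, (6, 7)->(-7, -4): sqrt(290) = 17.029386
Sum = 35.908771
Perimeter = 35.9088

35.9088


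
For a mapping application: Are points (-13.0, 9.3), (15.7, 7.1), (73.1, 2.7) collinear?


Cross product: (15.7-(-13))*(2.7-9.3) - (7.1-9.3)*(73.1-(-13))
= 0

Yes, collinear


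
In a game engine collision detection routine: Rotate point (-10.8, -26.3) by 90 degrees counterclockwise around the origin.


90° CCW: (x,y) -> (-y, x)
(-10.8,-26.3) -> (26.3, -10.8)

(26.3, -10.8)


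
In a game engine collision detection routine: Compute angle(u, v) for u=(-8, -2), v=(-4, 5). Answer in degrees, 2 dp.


u.v = 22, |u| = sqrt(68) = 8.2462, |v| = sqrt(41) = 6.4031
cos(theta) = u.v/(|u||v|) = 22/sqrt(2788) = 0.416655
theta = acos(0.416655) = 65.38 degrees

65.38 degrees


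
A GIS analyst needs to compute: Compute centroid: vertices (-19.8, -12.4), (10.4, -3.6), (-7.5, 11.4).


Centroid = ((x_A+x_B+x_C)/3, (y_A+y_B+y_C)/3)
= (((-19.8)+10.4+(-7.5))/3, ((-12.4)+(-3.6)+11.4)/3)
= (-5.6333, -1.5333)

(-5.6333, -1.5333)


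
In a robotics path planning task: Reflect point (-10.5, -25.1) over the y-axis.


Reflection over y-axis: (x,y) -> (-x,y)
(-10.5, -25.1) -> (10.5, -25.1)

(10.5, -25.1)


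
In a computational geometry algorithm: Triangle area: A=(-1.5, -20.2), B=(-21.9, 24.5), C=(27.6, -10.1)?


Area = |x_A(y_B-y_C) + x_B(y_C-y_A) + x_C(y_A-y_B)|/2
= |(-51.9) + (-221.19) + (-1233.72)|/2
= 1506.81/2 = 753.405

753.405


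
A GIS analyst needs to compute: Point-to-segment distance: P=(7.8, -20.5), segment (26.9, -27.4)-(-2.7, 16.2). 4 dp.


Project P onto AB: t = 0.3119 (clamped to [0,1])
Closest point on segment: (17.6676, -13.8009)
Distance: 11.9267

11.9267


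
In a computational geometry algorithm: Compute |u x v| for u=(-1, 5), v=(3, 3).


|u x v| = |(-1)*3 - 5*3|
= |(-3) - 15| = 18

18


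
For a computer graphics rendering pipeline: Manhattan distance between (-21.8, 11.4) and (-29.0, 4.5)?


|(-21.8)-(-29)| + |11.4-4.5| = 7.2 + 6.9 = 14.1

14.1


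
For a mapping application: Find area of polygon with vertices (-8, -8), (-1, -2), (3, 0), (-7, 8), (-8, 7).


Shoelace sum: ((-8)*(-2) - (-1)*(-8)) + ((-1)*0 - 3*(-2)) + (3*8 - (-7)*0) + ((-7)*7 - (-8)*8) + ((-8)*(-8) - (-8)*7)
= 173
Area = |173|/2 = 86.5

86.5


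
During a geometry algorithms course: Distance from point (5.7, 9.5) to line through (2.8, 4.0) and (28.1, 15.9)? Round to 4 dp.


|cross product| = 104.64
|line direction| = sqrt(781.7) = 27.9589
Distance = 104.64/sqrt(781.7) = 3.7426

3.7426


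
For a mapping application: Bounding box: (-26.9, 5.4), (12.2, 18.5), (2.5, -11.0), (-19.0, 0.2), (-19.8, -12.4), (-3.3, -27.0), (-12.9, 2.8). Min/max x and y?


x range: [-26.9, 12.2]
y range: [-27, 18.5]
Bounding box: (-26.9,-27) to (12.2,18.5)

(-26.9,-27) to (12.2,18.5)


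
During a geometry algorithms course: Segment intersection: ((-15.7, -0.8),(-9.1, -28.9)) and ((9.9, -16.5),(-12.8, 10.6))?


Cross products: d1=337.37, d2=796.38, d3=615.74, d4=156.73
d1*d2 < 0 and d3*d4 < 0? no

No, they don't intersect


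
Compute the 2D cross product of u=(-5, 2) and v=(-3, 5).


u x v = u_x*v_y - u_y*v_x = (-5)*5 - 2*(-3)
= (-25) - (-6) = -19

-19


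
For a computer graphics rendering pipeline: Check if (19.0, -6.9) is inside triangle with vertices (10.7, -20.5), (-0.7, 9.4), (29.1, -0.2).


Cross products: AB x AP = -403.21, BC x BP = -296.62, CA x CP = -81.75
All same sign? yes

Yes, inside


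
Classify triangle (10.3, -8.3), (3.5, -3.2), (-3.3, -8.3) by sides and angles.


Side lengths squared: AB^2=72.25, BC^2=72.25, CA^2=184.96
Sorted: [72.25, 72.25, 184.96]
By sides: Isosceles, By angles: Obtuse

Isosceles, Obtuse


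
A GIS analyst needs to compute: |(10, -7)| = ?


|u| = sqrt(10^2 + (-7)^2) = sqrt(149) = 12.2066

12.2066


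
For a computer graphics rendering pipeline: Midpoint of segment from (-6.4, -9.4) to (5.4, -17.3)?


M = (((-6.4)+5.4)/2, ((-9.4)+(-17.3))/2)
= (-0.5, -13.35)

(-0.5, -13.35)


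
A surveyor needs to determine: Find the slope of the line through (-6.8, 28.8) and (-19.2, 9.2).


slope = (y2-y1)/(x2-x1) = (9.2-28.8)/((-19.2)-(-6.8)) = (-19.6)/(-12.4) = 1.5806

1.5806


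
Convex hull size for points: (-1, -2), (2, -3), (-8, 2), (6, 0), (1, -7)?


Convex hull vertices (CCW): (-8, 2), (1, -7), (6, 0)
Count = 3

3


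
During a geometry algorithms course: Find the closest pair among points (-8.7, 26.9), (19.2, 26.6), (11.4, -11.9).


d(P0,P1) = 27.9016, d(P0,P2) = 43.6973, d(P1,P2) = 39.2822
Closest: P0 and P1

Closest pair: (-8.7, 26.9) and (19.2, 26.6), distance = 27.9016


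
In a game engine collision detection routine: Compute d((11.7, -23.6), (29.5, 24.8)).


dx=17.8, dy=48.4
d^2 = 17.8^2 + 48.4^2 = 2659.4
d = sqrt(2659.4) = 51.5694

51.5694


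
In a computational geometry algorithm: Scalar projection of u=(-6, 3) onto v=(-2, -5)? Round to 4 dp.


u.v = -3, |v| = sqrt(29) = 5.3852
Scalar projection = u.v / |v| = -3 / sqrt(29) = -0.5571

-0.5571


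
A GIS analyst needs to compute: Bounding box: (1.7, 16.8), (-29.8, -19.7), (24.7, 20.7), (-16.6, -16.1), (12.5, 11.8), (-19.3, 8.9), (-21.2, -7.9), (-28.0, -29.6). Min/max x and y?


x range: [-29.8, 24.7]
y range: [-29.6, 20.7]
Bounding box: (-29.8,-29.6) to (24.7,20.7)

(-29.8,-29.6) to (24.7,20.7)


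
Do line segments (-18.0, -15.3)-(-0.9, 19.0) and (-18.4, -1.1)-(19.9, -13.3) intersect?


Cross products: d1=-538.98, d2=983.33, d3=256.54, d4=-1265.77
d1*d2 < 0 and d3*d4 < 0? yes

Yes, they intersect


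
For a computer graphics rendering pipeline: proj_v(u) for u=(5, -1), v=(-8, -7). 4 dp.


u.v = -33, |v| = sqrt(113) = 10.6301
Scalar projection = u.v / |v| = -33 / sqrt(113) = -3.1044

-3.1044


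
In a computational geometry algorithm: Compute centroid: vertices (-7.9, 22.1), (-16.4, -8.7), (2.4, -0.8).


Centroid = ((x_A+x_B+x_C)/3, (y_A+y_B+y_C)/3)
= (((-7.9)+(-16.4)+2.4)/3, (22.1+(-8.7)+(-0.8))/3)
= (-7.3, 4.2)

(-7.3, 4.2)


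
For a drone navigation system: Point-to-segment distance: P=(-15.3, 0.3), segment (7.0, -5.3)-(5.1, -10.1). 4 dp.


Project P onto AB: t = 0.5812 (clamped to [0,1])
Closest point on segment: (5.8956, -8.0899)
Distance: 22.7958

22.7958


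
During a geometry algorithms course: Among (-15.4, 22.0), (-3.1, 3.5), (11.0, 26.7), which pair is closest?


d(P0,P1) = 22.2158, d(P0,P2) = 26.8151, d(P1,P2) = 27.1487
Closest: P0 and P1

Closest pair: (-15.4, 22.0) and (-3.1, 3.5), distance = 22.2158


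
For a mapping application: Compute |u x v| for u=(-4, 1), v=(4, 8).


|u x v| = |(-4)*8 - 1*4|
= |(-32) - 4| = 36

36


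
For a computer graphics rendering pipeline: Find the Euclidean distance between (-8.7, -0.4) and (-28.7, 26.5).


dx=-20, dy=26.9
d^2 = (-20)^2 + 26.9^2 = 1123.61
d = sqrt(1123.61) = 33.5203

33.5203


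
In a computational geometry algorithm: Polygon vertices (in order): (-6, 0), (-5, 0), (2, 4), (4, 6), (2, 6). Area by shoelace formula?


Shoelace sum: ((-6)*0 - (-5)*0) + ((-5)*4 - 2*0) + (2*6 - 4*4) + (4*6 - 2*6) + (2*0 - (-6)*6)
= 24
Area = |24|/2 = 12

12


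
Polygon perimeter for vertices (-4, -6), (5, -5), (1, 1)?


Sides: (-4, -6)->(5, -5): sqrt(82) = 9.055385, (5, -5)->(1, 1): sqrt(52) = 7.211103, (1, 1)->(-4, -6): sqrt(74) = 8.602325
Sum = 24.868813
Perimeter = 24.8688

24.8688


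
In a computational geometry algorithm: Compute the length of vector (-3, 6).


|u| = sqrt((-3)^2 + 6^2) = sqrt(45) = 6.7082

6.7082


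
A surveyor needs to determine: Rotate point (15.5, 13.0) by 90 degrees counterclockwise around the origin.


90° CCW: (x,y) -> (-y, x)
(15.5,13) -> (-13, 15.5)

(-13, 15.5)


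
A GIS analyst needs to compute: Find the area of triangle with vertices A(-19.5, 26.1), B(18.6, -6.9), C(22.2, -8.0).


Area = |x_A(y_B-y_C) + x_B(y_C-y_A) + x_C(y_A-y_B)|/2
= |(-21.45) + (-634.26) + 732.6|/2
= 76.89/2 = 38.445

38.445


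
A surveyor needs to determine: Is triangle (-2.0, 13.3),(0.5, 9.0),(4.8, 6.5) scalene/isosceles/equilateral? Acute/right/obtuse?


Side lengths squared: AB^2=24.74, BC^2=24.74, CA^2=92.48
Sorted: [24.74, 24.74, 92.48]
By sides: Isosceles, By angles: Obtuse

Isosceles, Obtuse


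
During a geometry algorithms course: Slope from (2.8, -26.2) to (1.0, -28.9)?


slope = (y2-y1)/(x2-x1) = ((-28.9)-(-26.2))/(1-2.8) = (-2.7)/(-1.8) = 1.5

1.5


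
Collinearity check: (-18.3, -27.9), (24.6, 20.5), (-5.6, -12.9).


Cross product: (24.6-(-18.3))*((-12.9)-(-27.9)) - (20.5-(-27.9))*((-5.6)-(-18.3))
= 28.82

No, not collinear


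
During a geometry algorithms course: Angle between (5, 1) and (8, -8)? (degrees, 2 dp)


u.v = 32, |u| = sqrt(26) = 5.099, |v| = sqrt(128) = 11.3137
cos(theta) = u.v/(|u||v|) = 32/sqrt(3328) = 0.5547
theta = acos(0.5547) = 56.31 degrees

56.31 degrees


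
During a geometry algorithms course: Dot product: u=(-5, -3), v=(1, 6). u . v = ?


u . v = u_x*v_x + u_y*v_y = (-5)*1 + (-3)*6
= (-5) + (-18) = -23

-23


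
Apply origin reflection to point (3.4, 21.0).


Reflection over origin: (x,y) -> (-x,-y)
(3.4, 21) -> (-3.4, -21)

(-3.4, -21)


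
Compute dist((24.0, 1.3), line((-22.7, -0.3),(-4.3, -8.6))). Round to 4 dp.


|cross product| = 417.05
|line direction| = sqrt(407.45) = 20.1854
Distance = 417.05/sqrt(407.45) = 20.661

20.661


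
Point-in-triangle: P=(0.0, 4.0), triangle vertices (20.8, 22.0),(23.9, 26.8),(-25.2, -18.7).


Cross products: AB x AP = 44.04, BC x BP = 32.03, CA x CP = 18.56
All same sign? yes

Yes, inside


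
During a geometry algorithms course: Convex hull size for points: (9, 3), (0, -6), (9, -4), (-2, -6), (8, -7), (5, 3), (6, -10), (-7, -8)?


Convex hull vertices (CCW): (-7, -8), (6, -10), (8, -7), (9, -4), (9, 3), (5, 3)
Count = 6

6


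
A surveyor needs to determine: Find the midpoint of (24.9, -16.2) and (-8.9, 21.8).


M = ((24.9+(-8.9))/2, ((-16.2)+21.8)/2)
= (8, 2.8)

(8, 2.8)


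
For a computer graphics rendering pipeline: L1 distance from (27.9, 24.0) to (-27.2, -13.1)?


|27.9-(-27.2)| + |24-(-13.1)| = 55.1 + 37.1 = 92.2

92.2


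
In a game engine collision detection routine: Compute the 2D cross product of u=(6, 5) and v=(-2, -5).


u x v = u_x*v_y - u_y*v_x = 6*(-5) - 5*(-2)
= (-30) - (-10) = -20

-20


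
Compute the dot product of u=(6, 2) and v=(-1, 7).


u . v = u_x*v_x + u_y*v_y = 6*(-1) + 2*7
= (-6) + 14 = 8

8


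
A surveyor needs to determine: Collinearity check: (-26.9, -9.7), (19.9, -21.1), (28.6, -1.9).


Cross product: (19.9-(-26.9))*((-1.9)-(-9.7)) - ((-21.1)-(-9.7))*(28.6-(-26.9))
= 997.74

No, not collinear


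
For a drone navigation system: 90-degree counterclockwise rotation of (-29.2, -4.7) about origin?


90° CCW: (x,y) -> (-y, x)
(-29.2,-4.7) -> (4.7, -29.2)

(4.7, -29.2)


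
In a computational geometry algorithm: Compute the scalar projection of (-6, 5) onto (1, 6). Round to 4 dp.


u.v = 24, |v| = sqrt(37) = 6.0828
Scalar projection = u.v / |v| = 24 / sqrt(37) = 3.9456

3.9456


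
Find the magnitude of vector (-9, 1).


|u| = sqrt((-9)^2 + 1^2) = sqrt(82) = 9.0554

9.0554


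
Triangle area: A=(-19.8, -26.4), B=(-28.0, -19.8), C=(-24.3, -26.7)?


Area = |x_A(y_B-y_C) + x_B(y_C-y_A) + x_C(y_A-y_B)|/2
= |(-136.62) + 8.4 + 160.38|/2
= 32.16/2 = 16.08

16.08


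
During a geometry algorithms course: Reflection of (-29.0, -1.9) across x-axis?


Reflection over x-axis: (x,y) -> (x,-y)
(-29, -1.9) -> (-29, 1.9)

(-29, 1.9)


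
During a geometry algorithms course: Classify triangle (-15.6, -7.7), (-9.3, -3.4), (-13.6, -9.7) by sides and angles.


Side lengths squared: AB^2=58.18, BC^2=58.18, CA^2=8
Sorted: [8, 58.18, 58.18]
By sides: Isosceles, By angles: Acute

Isosceles, Acute


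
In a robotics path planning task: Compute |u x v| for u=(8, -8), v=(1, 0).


|u x v| = |8*0 - (-8)*1|
= |0 - (-8)| = 8

8


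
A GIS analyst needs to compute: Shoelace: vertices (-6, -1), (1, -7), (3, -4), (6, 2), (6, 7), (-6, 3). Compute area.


Shoelace sum: ((-6)*(-7) - 1*(-1)) + (1*(-4) - 3*(-7)) + (3*2 - 6*(-4)) + (6*7 - 6*2) + (6*3 - (-6)*7) + ((-6)*(-1) - (-6)*3)
= 204
Area = |204|/2 = 102

102


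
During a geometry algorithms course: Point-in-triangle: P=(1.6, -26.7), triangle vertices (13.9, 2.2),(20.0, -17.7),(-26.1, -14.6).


Cross products: AB x AP = -421.06, BC x BP = 471.94, CA x CP = -949.36
All same sign? no

No, outside


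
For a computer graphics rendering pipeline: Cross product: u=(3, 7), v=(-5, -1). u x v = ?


u x v = u_x*v_y - u_y*v_x = 3*(-1) - 7*(-5)
= (-3) - (-35) = 32

32


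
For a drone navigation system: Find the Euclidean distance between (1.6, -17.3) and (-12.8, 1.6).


dx=-14.4, dy=18.9
d^2 = (-14.4)^2 + 18.9^2 = 564.57
d = sqrt(564.57) = 23.7607

23.7607


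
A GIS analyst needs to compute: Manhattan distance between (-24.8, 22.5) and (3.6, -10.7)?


|(-24.8)-3.6| + |22.5-(-10.7)| = 28.4 + 33.2 = 61.6

61.6


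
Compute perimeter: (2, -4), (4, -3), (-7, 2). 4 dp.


Sides: (2, -4)->(4, -3): sqrt(5) = 2.236068, (4, -3)->(-7, 2): sqrt(146) = 12.083046, (-7, 2)->(2, -4): sqrt(117) = 10.816654
Sum = 25.135768
Perimeter = 25.1358

25.1358


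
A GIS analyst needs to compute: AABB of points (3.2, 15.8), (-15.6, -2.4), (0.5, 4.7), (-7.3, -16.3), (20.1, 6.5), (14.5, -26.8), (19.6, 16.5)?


x range: [-15.6, 20.1]
y range: [-26.8, 16.5]
Bounding box: (-15.6,-26.8) to (20.1,16.5)

(-15.6,-26.8) to (20.1,16.5)


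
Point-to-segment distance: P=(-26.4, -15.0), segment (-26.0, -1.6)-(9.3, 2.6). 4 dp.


Project P onto AB: t = 0 (clamped to [0,1])
Closest point on segment: (-26, -1.6)
Distance: 13.406

13.406


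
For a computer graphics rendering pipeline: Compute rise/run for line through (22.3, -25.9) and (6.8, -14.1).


slope = (y2-y1)/(x2-x1) = ((-14.1)-(-25.9))/(6.8-22.3) = 11.8/(-15.5) = -0.7613

-0.7613


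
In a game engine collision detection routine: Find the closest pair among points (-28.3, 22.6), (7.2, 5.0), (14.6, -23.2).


d(P0,P1) = 39.6234, d(P0,P2) = 62.7539, d(P1,P2) = 29.1548
Closest: P1 and P2

Closest pair: (7.2, 5.0) and (14.6, -23.2), distance = 29.1548


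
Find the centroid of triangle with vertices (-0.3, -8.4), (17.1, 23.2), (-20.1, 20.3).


Centroid = ((x_A+x_B+x_C)/3, (y_A+y_B+y_C)/3)
= (((-0.3)+17.1+(-20.1))/3, ((-8.4)+23.2+20.3)/3)
= (-1.1, 11.7)

(-1.1, 11.7)


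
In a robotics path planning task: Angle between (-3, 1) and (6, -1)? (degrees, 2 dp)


u.v = -19, |u| = sqrt(10) = 3.1623, |v| = sqrt(37) = 6.0828
cos(theta) = u.v/(|u||v|) = -19/sqrt(370) = -0.987763
theta = acos(-0.987763) = 171.03 degrees

171.03 degrees


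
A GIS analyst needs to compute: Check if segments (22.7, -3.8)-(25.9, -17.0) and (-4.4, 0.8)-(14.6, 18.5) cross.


Cross products: d1=-567.07, d2=-874.51, d3=-343, d4=-35.56
d1*d2 < 0 and d3*d4 < 0? no

No, they don't intersect


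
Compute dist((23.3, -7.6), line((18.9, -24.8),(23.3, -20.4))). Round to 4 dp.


|cross product| = 56.32
|line direction| = sqrt(38.72) = 6.2225
Distance = 56.32/sqrt(38.72) = 9.051

9.051


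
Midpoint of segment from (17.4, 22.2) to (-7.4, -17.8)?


M = ((17.4+(-7.4))/2, (22.2+(-17.8))/2)
= (5, 2.2)

(5, 2.2)


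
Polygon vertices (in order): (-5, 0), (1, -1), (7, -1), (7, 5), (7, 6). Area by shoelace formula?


Shoelace sum: ((-5)*(-1) - 1*0) + (1*(-1) - 7*(-1)) + (7*5 - 7*(-1)) + (7*6 - 7*5) + (7*0 - (-5)*6)
= 90
Area = |90|/2 = 45

45


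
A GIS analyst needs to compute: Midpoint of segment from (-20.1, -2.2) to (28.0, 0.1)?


M = (((-20.1)+28)/2, ((-2.2)+0.1)/2)
= (3.95, -1.05)

(3.95, -1.05)


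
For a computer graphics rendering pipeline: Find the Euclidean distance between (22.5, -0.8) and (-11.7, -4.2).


dx=-34.2, dy=-3.4
d^2 = (-34.2)^2 + (-3.4)^2 = 1181.2
d = sqrt(1181.2) = 34.3686

34.3686


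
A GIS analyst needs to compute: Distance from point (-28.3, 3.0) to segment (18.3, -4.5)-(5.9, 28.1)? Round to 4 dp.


Project P onto AB: t = 0.676 (clamped to [0,1])
Closest point on segment: (9.9179, 17.5369)
Distance: 40.8892

40.8892


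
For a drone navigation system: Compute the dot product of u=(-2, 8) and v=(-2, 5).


u . v = u_x*v_x + u_y*v_y = (-2)*(-2) + 8*5
= 4 + 40 = 44

44


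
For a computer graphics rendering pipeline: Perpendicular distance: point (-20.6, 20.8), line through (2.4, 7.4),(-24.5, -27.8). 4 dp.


|cross product| = 1170.06
|line direction| = sqrt(1962.65) = 44.3018
Distance = 1170.06/sqrt(1962.65) = 26.4111

26.4111


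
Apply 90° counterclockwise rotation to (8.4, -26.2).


90° CCW: (x,y) -> (-y, x)
(8.4,-26.2) -> (26.2, 8.4)

(26.2, 8.4)


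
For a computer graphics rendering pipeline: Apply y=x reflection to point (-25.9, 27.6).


Reflection over y=x: (x,y) -> (y,x)
(-25.9, 27.6) -> (27.6, -25.9)

(27.6, -25.9)


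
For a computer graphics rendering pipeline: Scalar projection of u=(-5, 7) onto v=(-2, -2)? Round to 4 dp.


u.v = -4, |v| = sqrt(8) = 2.8284
Scalar projection = u.v / |v| = -4 / sqrt(8) = -1.4142

-1.4142


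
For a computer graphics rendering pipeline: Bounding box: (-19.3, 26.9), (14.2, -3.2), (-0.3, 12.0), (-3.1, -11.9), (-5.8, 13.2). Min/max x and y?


x range: [-19.3, 14.2]
y range: [-11.9, 26.9]
Bounding box: (-19.3,-11.9) to (14.2,26.9)

(-19.3,-11.9) to (14.2,26.9)


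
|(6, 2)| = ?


|u| = sqrt(6^2 + 2^2) = sqrt(40) = 6.3246

6.3246


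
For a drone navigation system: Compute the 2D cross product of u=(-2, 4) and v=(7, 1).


u x v = u_x*v_y - u_y*v_x = (-2)*1 - 4*7
= (-2) - 28 = -30

-30


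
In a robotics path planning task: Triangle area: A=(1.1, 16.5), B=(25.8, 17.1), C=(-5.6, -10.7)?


Area = |x_A(y_B-y_C) + x_B(y_C-y_A) + x_C(y_A-y_B)|/2
= |30.58 + (-701.76) + 3.36|/2
= 667.82/2 = 333.91

333.91


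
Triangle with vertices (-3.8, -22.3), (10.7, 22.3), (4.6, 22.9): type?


Side lengths squared: AB^2=2199.41, BC^2=37.57, CA^2=2113.6
Sorted: [37.57, 2113.6, 2199.41]
By sides: Scalene, By angles: Obtuse

Scalene, Obtuse


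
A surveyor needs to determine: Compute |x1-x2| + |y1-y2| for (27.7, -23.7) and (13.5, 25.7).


|27.7-13.5| + |(-23.7)-25.7| = 14.2 + 49.4 = 63.6

63.6


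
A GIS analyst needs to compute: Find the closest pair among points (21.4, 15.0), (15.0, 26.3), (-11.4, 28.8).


d(P0,P1) = 12.9865, d(P0,P2) = 35.5848, d(P1,P2) = 26.5181
Closest: P0 and P1

Closest pair: (21.4, 15.0) and (15.0, 26.3), distance = 12.9865


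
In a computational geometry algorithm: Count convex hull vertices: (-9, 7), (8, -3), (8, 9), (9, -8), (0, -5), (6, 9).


Convex hull vertices (CCW): (-9, 7), (0, -5), (9, -8), (8, 9), (6, 9)
Count = 5

5


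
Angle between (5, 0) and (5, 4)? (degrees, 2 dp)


u.v = 25, |u| = sqrt(25) = 5, |v| = sqrt(41) = 6.4031
cos(theta) = u.v/(|u||v|) = 25/sqrt(1025) = 0.780869
theta = acos(0.780869) = 38.66 degrees

38.66 degrees


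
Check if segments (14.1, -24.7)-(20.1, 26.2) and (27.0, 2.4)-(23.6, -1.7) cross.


Cross products: d1=39.25, d2=-109.21, d3=-494.01, d4=-345.55
d1*d2 < 0 and d3*d4 < 0? no

No, they don't intersect


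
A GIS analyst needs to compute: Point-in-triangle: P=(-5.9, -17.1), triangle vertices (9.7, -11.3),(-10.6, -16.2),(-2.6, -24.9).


Cross products: AB x AP = 41.3, BC x BP = 33.69, CA x CP = 140.82
All same sign? yes

Yes, inside


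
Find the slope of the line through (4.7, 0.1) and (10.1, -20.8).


slope = (y2-y1)/(x2-x1) = ((-20.8)-0.1)/(10.1-4.7) = (-20.9)/5.4 = -3.8704

-3.8704


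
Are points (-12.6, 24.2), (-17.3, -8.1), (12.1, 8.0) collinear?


Cross product: ((-17.3)-(-12.6))*(8-24.2) - ((-8.1)-24.2)*(12.1-(-12.6))
= 873.95

No, not collinear


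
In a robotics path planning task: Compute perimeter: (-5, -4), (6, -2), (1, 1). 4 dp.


Sides: (-5, -4)->(6, -2): sqrt(125) = 11.18034, (6, -2)->(1, 1): sqrt(34) = 5.830952, (1, 1)->(-5, -4): sqrt(61) = 7.81025
Sum = 24.821542
Perimeter = 24.8215

24.8215


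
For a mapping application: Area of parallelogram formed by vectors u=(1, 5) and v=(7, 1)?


|u x v| = |1*1 - 5*7|
= |1 - 35| = 34

34


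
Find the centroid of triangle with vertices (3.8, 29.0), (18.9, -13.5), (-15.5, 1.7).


Centroid = ((x_A+x_B+x_C)/3, (y_A+y_B+y_C)/3)
= ((3.8+18.9+(-15.5))/3, (29+(-13.5)+1.7)/3)
= (2.4, 5.7333)

(2.4, 5.7333)


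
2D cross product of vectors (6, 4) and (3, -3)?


u x v = u_x*v_y - u_y*v_x = 6*(-3) - 4*3
= (-18) - 12 = -30

-30


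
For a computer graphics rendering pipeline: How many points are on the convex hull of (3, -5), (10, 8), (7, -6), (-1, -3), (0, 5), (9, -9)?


Convex hull vertices (CCW): (-1, -3), (9, -9), (10, 8), (0, 5)
Count = 4

4


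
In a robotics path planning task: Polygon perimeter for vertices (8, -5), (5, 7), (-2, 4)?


Sides: (8, -5)->(5, 7): sqrt(153) = 12.369317, (5, 7)->(-2, 4): sqrt(58) = 7.615773, (-2, 4)->(8, -5): sqrt(181) = 13.453624
Sum = 33.438714
Perimeter = 33.4387

33.4387


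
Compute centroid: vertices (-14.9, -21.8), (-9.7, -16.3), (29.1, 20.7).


Centroid = ((x_A+x_B+x_C)/3, (y_A+y_B+y_C)/3)
= (((-14.9)+(-9.7)+29.1)/3, ((-21.8)+(-16.3)+20.7)/3)
= (1.5, -5.8)

(1.5, -5.8)


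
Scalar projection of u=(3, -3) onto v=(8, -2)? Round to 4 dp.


u.v = 30, |v| = sqrt(68) = 8.2462
Scalar projection = u.v / |v| = 30 / sqrt(68) = 3.638

3.638


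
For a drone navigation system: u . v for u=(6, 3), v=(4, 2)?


u . v = u_x*v_x + u_y*v_y = 6*4 + 3*2
= 24 + 6 = 30

30


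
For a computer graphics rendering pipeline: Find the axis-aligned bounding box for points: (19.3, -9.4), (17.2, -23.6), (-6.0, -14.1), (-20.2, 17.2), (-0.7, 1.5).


x range: [-20.2, 19.3]
y range: [-23.6, 17.2]
Bounding box: (-20.2,-23.6) to (19.3,17.2)

(-20.2,-23.6) to (19.3,17.2)


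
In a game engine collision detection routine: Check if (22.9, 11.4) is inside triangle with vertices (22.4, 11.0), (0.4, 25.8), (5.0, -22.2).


Cross products: AB x AP = -16.2, BC x BP = 1013.76, CA x CP = -9.64
All same sign? no

No, outside


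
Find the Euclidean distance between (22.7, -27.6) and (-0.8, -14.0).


dx=-23.5, dy=13.6
d^2 = (-23.5)^2 + 13.6^2 = 737.21
d = sqrt(737.21) = 27.1516

27.1516


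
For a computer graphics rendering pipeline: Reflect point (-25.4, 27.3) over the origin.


Reflection over origin: (x,y) -> (-x,-y)
(-25.4, 27.3) -> (25.4, -27.3)

(25.4, -27.3)


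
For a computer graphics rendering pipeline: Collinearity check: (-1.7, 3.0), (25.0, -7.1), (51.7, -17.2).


Cross product: (25-(-1.7))*((-17.2)-3) - ((-7.1)-3)*(51.7-(-1.7))
= 0

Yes, collinear


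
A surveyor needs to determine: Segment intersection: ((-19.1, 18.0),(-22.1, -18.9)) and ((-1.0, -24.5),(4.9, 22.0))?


Cross products: d1=1092.4, d2=1014.19, d3=795.39, d4=873.6
d1*d2 < 0 and d3*d4 < 0? no

No, they don't intersect


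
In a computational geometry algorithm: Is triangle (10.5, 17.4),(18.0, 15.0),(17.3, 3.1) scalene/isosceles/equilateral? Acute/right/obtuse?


Side lengths squared: AB^2=62.01, BC^2=142.1, CA^2=250.73
Sorted: [62.01, 142.1, 250.73]
By sides: Scalene, By angles: Obtuse

Scalene, Obtuse


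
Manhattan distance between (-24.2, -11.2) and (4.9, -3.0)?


|(-24.2)-4.9| + |(-11.2)-(-3)| = 29.1 + 8.2 = 37.3

37.3


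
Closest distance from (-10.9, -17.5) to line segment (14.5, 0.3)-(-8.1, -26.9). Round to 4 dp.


Project P onto AB: t = 0.8462 (clamped to [0,1])
Closest point on segment: (-4.6231, -22.7154)
Distance: 8.1609

8.1609


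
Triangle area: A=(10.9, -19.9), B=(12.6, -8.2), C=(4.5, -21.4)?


Area = |x_A(y_B-y_C) + x_B(y_C-y_A) + x_C(y_A-y_B)|/2
= |143.88 + (-18.9) + (-52.65)|/2
= 72.33/2 = 36.165

36.165


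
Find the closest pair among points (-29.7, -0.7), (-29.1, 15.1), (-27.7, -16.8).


d(P0,P1) = 15.8114, d(P0,P2) = 16.2237, d(P1,P2) = 31.9307
Closest: P0 and P1

Closest pair: (-29.7, -0.7) and (-29.1, 15.1), distance = 15.8114


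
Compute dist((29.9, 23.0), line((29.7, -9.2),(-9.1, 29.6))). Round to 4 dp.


|cross product| = 1257.12
|line direction| = sqrt(3010.88) = 54.8715
Distance = 1257.12/sqrt(3010.88) = 22.9103

22.9103


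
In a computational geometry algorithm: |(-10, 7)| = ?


|u| = sqrt((-10)^2 + 7^2) = sqrt(149) = 12.2066

12.2066


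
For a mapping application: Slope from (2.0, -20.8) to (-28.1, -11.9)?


slope = (y2-y1)/(x2-x1) = ((-11.9)-(-20.8))/((-28.1)-2) = 8.9/(-30.1) = -0.2957

-0.2957


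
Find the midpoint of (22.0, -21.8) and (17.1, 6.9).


M = ((22+17.1)/2, ((-21.8)+6.9)/2)
= (19.55, -7.45)

(19.55, -7.45)


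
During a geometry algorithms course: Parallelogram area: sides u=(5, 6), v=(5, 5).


|u x v| = |5*5 - 6*5|
= |25 - 30| = 5

5


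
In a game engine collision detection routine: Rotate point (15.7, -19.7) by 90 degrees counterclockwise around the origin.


90° CCW: (x,y) -> (-y, x)
(15.7,-19.7) -> (19.7, 15.7)

(19.7, 15.7)


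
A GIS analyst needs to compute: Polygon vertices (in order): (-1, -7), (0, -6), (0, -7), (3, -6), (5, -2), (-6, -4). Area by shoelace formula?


Shoelace sum: ((-1)*(-6) - 0*(-7)) + (0*(-7) - 0*(-6)) + (0*(-6) - 3*(-7)) + (3*(-2) - 5*(-6)) + (5*(-4) - (-6)*(-2)) + ((-6)*(-7) - (-1)*(-4))
= 57
Area = |57|/2 = 28.5

28.5


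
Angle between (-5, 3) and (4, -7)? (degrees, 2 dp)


u.v = -41, |u| = sqrt(34) = 5.831, |v| = sqrt(65) = 8.0623
cos(theta) = u.v/(|u||v|) = -41/sqrt(2210) = -0.872143
theta = acos(-0.872143) = 150.71 degrees

150.71 degrees


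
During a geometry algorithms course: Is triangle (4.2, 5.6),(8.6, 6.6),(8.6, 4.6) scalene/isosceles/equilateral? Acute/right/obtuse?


Side lengths squared: AB^2=20.36, BC^2=4, CA^2=20.36
Sorted: [4, 20.36, 20.36]
By sides: Isosceles, By angles: Acute

Isosceles, Acute


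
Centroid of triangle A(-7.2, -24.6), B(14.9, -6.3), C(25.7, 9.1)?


Centroid = ((x_A+x_B+x_C)/3, (y_A+y_B+y_C)/3)
= (((-7.2)+14.9+25.7)/3, ((-24.6)+(-6.3)+9.1)/3)
= (11.1333, -7.2667)

(11.1333, -7.2667)


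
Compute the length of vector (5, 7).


|u| = sqrt(5^2 + 7^2) = sqrt(74) = 8.6023

8.6023


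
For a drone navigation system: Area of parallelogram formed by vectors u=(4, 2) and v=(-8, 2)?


|u x v| = |4*2 - 2*(-8)|
= |8 - (-16)| = 24

24


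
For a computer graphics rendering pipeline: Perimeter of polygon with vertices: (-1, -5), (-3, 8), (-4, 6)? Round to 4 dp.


Sides: (-1, -5)->(-3, 8): sqrt(173) = 13.152946, (-3, 8)->(-4, 6): sqrt(5) = 2.236068, (-4, 6)->(-1, -5): sqrt(130) = 11.401754
Sum = 26.790768
Perimeter = 26.7908

26.7908


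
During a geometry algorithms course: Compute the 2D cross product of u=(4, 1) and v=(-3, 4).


u x v = u_x*v_y - u_y*v_x = 4*4 - 1*(-3)
= 16 - (-3) = 19

19


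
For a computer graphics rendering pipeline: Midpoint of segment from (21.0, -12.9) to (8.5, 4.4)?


M = ((21+8.5)/2, ((-12.9)+4.4)/2)
= (14.75, -4.25)

(14.75, -4.25)


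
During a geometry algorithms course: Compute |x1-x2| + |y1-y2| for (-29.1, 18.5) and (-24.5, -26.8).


|(-29.1)-(-24.5)| + |18.5-(-26.8)| = 4.6 + 45.3 = 49.9

49.9


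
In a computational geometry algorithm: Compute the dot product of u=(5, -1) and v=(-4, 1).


u . v = u_x*v_x + u_y*v_y = 5*(-4) + (-1)*1
= (-20) + (-1) = -21

-21


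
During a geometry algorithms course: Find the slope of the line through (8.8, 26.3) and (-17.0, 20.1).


slope = (y2-y1)/(x2-x1) = (20.1-26.3)/((-17)-8.8) = (-6.2)/(-25.8) = 0.2403

0.2403


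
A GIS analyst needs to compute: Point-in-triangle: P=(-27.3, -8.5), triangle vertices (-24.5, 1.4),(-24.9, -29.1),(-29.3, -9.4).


Cross products: AB x AP = -81.44, BC x BP = -43.36, CA x CP = -17.28
All same sign? yes

Yes, inside


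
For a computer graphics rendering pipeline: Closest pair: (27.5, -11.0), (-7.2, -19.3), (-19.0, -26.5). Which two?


d(P0,P1) = 35.6788, d(P0,P2) = 49.0153, d(P1,P2) = 13.8232
Closest: P1 and P2

Closest pair: (-7.2, -19.3) and (-19.0, -26.5), distance = 13.8232


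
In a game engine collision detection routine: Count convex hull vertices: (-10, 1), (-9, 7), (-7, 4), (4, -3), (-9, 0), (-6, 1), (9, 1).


Convex hull vertices (CCW): (-10, 1), (-9, 0), (4, -3), (9, 1), (-9, 7)
Count = 5

5


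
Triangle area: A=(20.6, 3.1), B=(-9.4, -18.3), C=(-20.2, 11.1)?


Area = |x_A(y_B-y_C) + x_B(y_C-y_A) + x_C(y_A-y_B)|/2
= |(-605.64) + (-75.2) + (-432.28)|/2
= 1113.12/2 = 556.56

556.56


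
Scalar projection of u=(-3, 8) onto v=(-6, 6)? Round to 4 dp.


u.v = 66, |v| = sqrt(72) = 8.4853
Scalar projection = u.v / |v| = 66 / sqrt(72) = 7.7782

7.7782


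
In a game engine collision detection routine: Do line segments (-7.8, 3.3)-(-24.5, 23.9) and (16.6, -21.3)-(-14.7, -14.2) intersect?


Cross products: d1=-596.74, d2=-1122.95, d3=-91.82, d4=434.39
d1*d2 < 0 and d3*d4 < 0? no

No, they don't intersect
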